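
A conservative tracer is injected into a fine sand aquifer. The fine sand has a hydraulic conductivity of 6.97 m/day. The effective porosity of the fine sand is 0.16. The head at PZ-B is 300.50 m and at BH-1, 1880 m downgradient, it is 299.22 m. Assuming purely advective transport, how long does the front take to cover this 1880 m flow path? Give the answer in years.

174

Hydraulic gradient i = (300.50 − 299.22) / 1880 = 1.28 / 1880 = 0.0006809.
Darcy flux q = K · i = 6.970 × 0.0006809 = 0.004746 m/day.
Seepage velocity v = q / n_e = 0.004746 / 0.16 = 0.02966 m/day.
Travel time t = L / v = 1880 / 0.02966 = 63386 days = 173.5 years.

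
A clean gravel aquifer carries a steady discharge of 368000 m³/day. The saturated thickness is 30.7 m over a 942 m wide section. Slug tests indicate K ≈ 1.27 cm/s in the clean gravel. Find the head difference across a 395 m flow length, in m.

4.58

Convert K: 1.27 cm/s × 864 = 1097 m/day.
Cross-sectional area A = 942 × 30.7 = 28919 m².
From Q = K·A·i, i = Q / (K·A) = 368000 / (1097 × 28919) = 0.01160.
Head loss Δh = i · L = 0.01160 × 395 = 4.581 m.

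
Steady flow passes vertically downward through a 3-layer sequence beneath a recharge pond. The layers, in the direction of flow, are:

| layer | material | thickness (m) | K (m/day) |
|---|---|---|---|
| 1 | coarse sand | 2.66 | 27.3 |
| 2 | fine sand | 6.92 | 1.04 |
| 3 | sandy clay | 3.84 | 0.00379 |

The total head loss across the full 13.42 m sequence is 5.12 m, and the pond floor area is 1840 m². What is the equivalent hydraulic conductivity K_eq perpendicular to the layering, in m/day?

0.0132

Flow is perpendicular to layering, so the layers act in series and the equivalent K is the thickness-weighted harmonic mean.
Total thickness L = 2.66 + 6.92 + 3.84 = 13.42 m.
Σ(b_i/K_i) = 2.66/27.3 + 6.92/1.04 + 3.84/0.00379 = 1020 d.
K_eq = L / Σ(b_i/K_i) = 13.42 / 1020 = 0.01316 m/day.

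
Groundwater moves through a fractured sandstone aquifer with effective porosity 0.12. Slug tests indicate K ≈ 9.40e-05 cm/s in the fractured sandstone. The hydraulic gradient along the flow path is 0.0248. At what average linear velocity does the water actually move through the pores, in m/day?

Convert K: 9.40e-05 cm/s × 864 = 0.08122 m/day.
Hydraulic gradient i = 0.0248.
Darcy flux q = K · i = 0.08122 × 0.02480 = 0.002014 m/day.
Seepage velocity v = q / n_e = 0.002014 / 0.12 = 0.01678 m/day.

0.0168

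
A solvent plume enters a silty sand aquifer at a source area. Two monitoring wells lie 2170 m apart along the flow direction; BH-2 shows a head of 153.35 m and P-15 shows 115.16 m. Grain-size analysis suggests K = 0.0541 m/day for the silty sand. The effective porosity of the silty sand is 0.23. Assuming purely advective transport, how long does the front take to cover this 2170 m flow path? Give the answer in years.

Hydraulic gradient i = (153.35 − 115.16) / 2170 = 38.19 / 2170 = 0.01760.
Darcy flux q = K · i = 0.05410 × 0.01760 = 0.0009521 m/day.
Seepage velocity v = q / n_e = 0.0009521 / 0.23 = 0.004140 m/day.
Travel time t = L / v = 2170 / 0.004140 = 5.242e+05 days = 1435 years.

1440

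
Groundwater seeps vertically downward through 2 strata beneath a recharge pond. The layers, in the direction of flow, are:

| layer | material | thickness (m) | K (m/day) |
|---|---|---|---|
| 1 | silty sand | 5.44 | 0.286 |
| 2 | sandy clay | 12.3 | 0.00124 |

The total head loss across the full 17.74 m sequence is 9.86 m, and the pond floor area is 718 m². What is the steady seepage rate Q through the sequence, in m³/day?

0.712

Flow is perpendicular to layering, so the layers act in series and the equivalent K is the thickness-weighted harmonic mean.
Total thickness L = 5.44 + 12.3 = 17.74 m.
Σ(b_i/K_i) = 5.44/0.286 + 12.3/0.00124 = 9938 d.
K_eq = L / Σ(b_i/K_i) = 17.74 / 9938 = 0.001785 m/day.
Q = K_eq · A · (Δh/L) = 0.001785 × 718 × (9.86/17.74) = 0.7123 m³/day.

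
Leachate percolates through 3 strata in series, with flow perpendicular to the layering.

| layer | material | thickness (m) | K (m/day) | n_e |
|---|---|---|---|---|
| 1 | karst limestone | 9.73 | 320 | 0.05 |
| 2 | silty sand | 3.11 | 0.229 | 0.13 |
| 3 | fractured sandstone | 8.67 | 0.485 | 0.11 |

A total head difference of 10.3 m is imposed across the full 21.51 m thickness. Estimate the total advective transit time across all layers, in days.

5.64

With flow normal to the layers, continuity requires the same specific discharge q through every layer.
Σ(b_i/K_i) = 9.73/320 + 3.11/0.229 + 8.67/0.485 = 31.49 d.
q = Δh / Σ(b_i/K_i) = 10.3 / 31.49 = 0.3271 m/day.
In each layer the seepage velocity is v_i = q/n_i, so the layer transit time is t_i = b_i·n_i / q:
  layer 1 (karst limestone): t_1 = 9.73 × 0.05 / 0.3271 = 1.487 d
  layer 2 (silty sand): t_2 = 3.11 × 0.13 / 0.3271 = 1.236 d
  layer 3 (fractured sandstone): t_3 = 8.67 × 0.11 / 0.3271 = 2.915 d
Total t = Σ t_i = 5.639 days.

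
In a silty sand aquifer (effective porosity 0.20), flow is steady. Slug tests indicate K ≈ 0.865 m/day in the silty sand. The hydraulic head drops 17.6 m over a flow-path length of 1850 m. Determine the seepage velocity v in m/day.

0.0411

Hydraulic gradient i = Δh / L = 17.6 / 1850 = 0.009514.
Darcy flux q = K · i = 0.8650 × 0.009514 = 0.008229 m/day.
Seepage velocity v = q / n_e = 0.008229 / 0.20 = 0.04115 m/day.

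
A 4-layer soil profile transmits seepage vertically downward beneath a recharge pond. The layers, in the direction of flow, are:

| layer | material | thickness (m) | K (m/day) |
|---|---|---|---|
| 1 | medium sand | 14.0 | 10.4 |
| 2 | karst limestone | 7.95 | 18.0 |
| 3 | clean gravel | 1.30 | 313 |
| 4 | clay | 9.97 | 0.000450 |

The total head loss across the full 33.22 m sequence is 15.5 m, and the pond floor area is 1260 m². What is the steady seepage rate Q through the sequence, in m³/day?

Flow is perpendicular to layering, so the layers act in series and the equivalent K is the thickness-weighted harmonic mean.
Total thickness L = 14.0 + 7.95 + 1.30 + 9.97 = 33.22 m.
Σ(b_i/K_i) = 14.0/10.4 + 7.95/18.0 + 1.30/313 + 9.97/0.000450 = 22157 d.
K_eq = L / Σ(b_i/K_i) = 33.22 / 22157 = 0.001499 m/day.
Q = K_eq · A · (Δh/L) = 0.001499 × 1260 × (15.5/33.22) = 0.8814 m³/day.

0.881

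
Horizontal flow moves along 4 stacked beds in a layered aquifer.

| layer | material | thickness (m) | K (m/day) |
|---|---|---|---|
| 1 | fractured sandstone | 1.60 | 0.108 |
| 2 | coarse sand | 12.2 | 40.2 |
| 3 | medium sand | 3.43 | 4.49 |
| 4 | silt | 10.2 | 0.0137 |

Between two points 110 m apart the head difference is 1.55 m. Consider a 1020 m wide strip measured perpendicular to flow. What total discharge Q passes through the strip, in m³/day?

Flow is parallel to layering, so each bed carries its own Darcy discharge and the transmissivities add.
Σ(K_i·b_i) = 0.108×1.60 + 40.2×12.2 + 4.49×3.43 + 0.0137×10.2 = 506.2 m²/day.
Hydraulic gradient i = Δh / L = 1.55 / 110 = 0.01409.
Q = Σ(K_i·b_i) · W · i = 506.2 × 1020 × 0.01409 = 7275 m³/day.

7270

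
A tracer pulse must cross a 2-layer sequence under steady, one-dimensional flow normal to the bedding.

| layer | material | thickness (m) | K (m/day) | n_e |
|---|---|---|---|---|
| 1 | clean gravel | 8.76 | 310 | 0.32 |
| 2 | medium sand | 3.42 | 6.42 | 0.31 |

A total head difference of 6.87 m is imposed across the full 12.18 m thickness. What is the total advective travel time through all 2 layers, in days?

With flow normal to the layers, continuity requires the same specific discharge q through every layer.
Σ(b_i/K_i) = 8.76/310 + 3.42/6.42 = 0.5610 d.
q = Δh / Σ(b_i/K_i) = 6.87 / 0.5610 = 12.25 m/day.
In each layer the seepage velocity is v_i = q/n_i, so the layer transit time is t_i = b_i·n_i / q:
  layer 1 (clean gravel): t_1 = 8.76 × 0.32 / 12.25 = 0.2289 d
  layer 2 (medium sand): t_2 = 3.42 × 0.31 / 12.25 = 0.08657 d
Total t = Σ t_i = 0.3155 days.

0.315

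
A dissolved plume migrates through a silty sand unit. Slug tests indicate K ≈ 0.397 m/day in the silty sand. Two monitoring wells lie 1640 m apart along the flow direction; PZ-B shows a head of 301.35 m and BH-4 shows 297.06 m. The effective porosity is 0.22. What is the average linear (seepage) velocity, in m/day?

Hydraulic gradient i = (301.35 − 297.06) / 1640 = 4.29 / 1640 = 0.002616.
Darcy flux q = K · i = 0.3970 × 0.002616 = 0.001038 m/day.
Seepage velocity v = q / n_e = 0.001038 / 0.22 = 0.004720 m/day.

0.00472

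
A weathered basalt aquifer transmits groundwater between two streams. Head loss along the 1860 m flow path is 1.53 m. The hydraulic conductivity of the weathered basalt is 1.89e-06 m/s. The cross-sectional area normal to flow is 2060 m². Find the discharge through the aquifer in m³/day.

Convert K: 1.89e-06 m/s × 86400 = 0.1633 m/day.
Hydraulic gradient i = Δh / L = 1.53 / 1860 = 0.0008226.
Darcy's law: Q = K · A · i = 0.1633 × 2060 × 0.0008226 = 0.2767 m³/day.

0.277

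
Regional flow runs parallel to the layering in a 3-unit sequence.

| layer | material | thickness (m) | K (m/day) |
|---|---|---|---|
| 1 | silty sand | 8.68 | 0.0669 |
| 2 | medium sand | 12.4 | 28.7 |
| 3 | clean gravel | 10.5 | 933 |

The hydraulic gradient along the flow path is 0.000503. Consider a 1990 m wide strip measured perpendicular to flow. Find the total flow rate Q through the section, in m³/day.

10200

Flow is parallel to layering, so each bed carries its own Darcy discharge and the transmissivities add.
Σ(K_i·b_i) = 0.0669×8.68 + 28.7×12.4 + 933×10.5 = 10153 m²/day.
Hydraulic gradient i = 0.000503.
Q = Σ(K_i·b_i) · W · i = 10153 × 1990 × 0.0005030 = 10163 m³/day.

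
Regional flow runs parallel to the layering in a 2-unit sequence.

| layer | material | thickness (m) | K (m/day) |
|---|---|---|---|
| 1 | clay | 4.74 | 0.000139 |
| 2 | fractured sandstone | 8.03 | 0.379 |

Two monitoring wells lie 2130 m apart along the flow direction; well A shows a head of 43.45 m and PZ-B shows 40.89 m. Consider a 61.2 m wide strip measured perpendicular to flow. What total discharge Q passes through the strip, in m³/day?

Flow is parallel to layering, so each bed carries its own Darcy discharge and the transmissivities add.
Σ(K_i·b_i) = 0.000139×4.74 + 0.379×8.03 = 3.044 m²/day.
Hydraulic gradient i = (43.45 − 40.89) / 2130 = 2.56 / 2130 = 0.001202.
Q = Σ(K_i·b_i) · W · i = 3.044 × 61.2 × 0.001202 = 0.2239 m³/day.

0.224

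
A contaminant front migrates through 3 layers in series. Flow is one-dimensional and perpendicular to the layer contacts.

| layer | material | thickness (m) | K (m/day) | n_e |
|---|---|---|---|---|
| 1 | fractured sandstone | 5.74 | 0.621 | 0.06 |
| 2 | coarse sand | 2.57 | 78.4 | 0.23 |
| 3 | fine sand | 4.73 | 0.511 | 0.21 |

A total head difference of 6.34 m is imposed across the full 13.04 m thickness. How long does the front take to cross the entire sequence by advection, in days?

5.64

With flow normal to the layers, continuity requires the same specific discharge q through every layer.
Σ(b_i/K_i) = 5.74/0.621 + 2.57/78.4 + 4.73/0.511 = 18.53 d.
q = Δh / Σ(b_i/K_i) = 6.34 / 18.53 = 0.3421 m/day.
In each layer the seepage velocity is v_i = q/n_i, so the layer transit time is t_i = b_i·n_i / q:
  layer 1 (fractured sandstone): t_1 = 5.74 × 0.06 / 0.3421 = 1.007 d
  layer 2 (coarse sand): t_2 = 2.57 × 0.23 / 0.3421 = 1.728 d
  layer 3 (fine sand): t_3 = 4.73 × 0.21 / 0.3421 = 2.903 d
Total t = Σ t_i = 5.638 days.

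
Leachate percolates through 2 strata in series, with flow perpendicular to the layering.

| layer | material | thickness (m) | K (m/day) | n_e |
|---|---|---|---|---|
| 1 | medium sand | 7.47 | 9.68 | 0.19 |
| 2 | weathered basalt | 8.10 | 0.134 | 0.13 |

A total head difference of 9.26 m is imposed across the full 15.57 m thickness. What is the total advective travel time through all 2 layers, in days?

With flow normal to the layers, continuity requires the same specific discharge q through every layer.
Σ(b_i/K_i) = 7.47/9.68 + 8.10/0.134 = 61.22 d.
q = Δh / Σ(b_i/K_i) = 9.26 / 61.22 = 0.1513 m/day.
In each layer the seepage velocity is v_i = q/n_i, so the layer transit time is t_i = b_i·n_i / q:
  layer 1 (medium sand): t_1 = 7.47 × 0.19 / 0.1513 = 9.383 d
  layer 2 (weathered basalt): t_2 = 8.10 × 0.13 / 0.1513 = 6.962 d
Total t = Σ t_i = 16.34 days.

16.3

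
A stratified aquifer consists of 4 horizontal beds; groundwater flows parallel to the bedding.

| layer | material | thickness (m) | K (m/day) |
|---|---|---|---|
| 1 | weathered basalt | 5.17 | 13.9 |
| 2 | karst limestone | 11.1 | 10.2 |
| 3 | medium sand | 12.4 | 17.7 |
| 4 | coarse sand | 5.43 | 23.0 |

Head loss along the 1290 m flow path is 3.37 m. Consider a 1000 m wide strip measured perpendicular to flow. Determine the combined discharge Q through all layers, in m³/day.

1380

Flow is parallel to layering, so each bed carries its own Darcy discharge and the transmissivities add.
Σ(K_i·b_i) = 13.9×5.17 + 10.2×11.1 + 17.7×12.4 + 23.0×5.43 = 529.5 m²/day.
Hydraulic gradient i = Δh / L = 3.37 / 1290 = 0.002612.
Q = Σ(K_i·b_i) · W · i = 529.5 × 1000 × 0.002612 = 1383 m³/day.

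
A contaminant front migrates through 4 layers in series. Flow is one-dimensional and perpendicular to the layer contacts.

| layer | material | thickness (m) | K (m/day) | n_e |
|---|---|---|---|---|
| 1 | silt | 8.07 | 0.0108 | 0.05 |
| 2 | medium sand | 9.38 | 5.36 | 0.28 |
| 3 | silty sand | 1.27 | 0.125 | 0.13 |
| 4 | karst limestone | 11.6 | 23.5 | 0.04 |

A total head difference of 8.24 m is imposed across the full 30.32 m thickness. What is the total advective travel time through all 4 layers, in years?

With flow normal to the layers, continuity requires the same specific discharge q through every layer.
Σ(b_i/K_i) = 8.07/0.0108 + 9.38/5.36 + 1.27/0.125 + 11.6/23.5 = 759.6 d.
q = Δh / Σ(b_i/K_i) = 8.24 / 759.6 = 0.01085 m/day.
In each layer the seepage velocity is v_i = q/n_i, so the layer transit time is t_i = b_i·n_i / q:
  layer 1 (silt): t_1 = 8.07 × 0.05 / 0.01085 = 37.20 d
  layer 2 (medium sand): t_2 = 9.38 × 0.28 / 0.01085 = 242.1 d
  layer 3 (silty sand): t_3 = 1.27 × 0.13 / 0.01085 = 15.22 d
  layer 4 (karst limestone): t_4 = 11.6 × 0.04 / 0.01085 = 42.78 d
Total t = Σ t_i = 337.3 days = 0.9235 years.

0.924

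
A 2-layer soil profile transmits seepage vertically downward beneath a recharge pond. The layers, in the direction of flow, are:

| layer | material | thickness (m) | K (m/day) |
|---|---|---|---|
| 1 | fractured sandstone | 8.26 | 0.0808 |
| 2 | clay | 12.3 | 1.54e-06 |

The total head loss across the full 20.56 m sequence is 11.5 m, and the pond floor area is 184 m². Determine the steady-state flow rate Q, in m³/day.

Flow is perpendicular to layering, so the layers act in series and the equivalent K is the thickness-weighted harmonic mean.
Total thickness L = 8.26 + 12.3 = 20.56 m.
Σ(b_i/K_i) = 8.26/0.0808 + 12.3/1.54e-06 = 7.987e+06 d.
K_eq = L / Σ(b_i/K_i) = 20.56 / 7.987e+06 = 2.574e-06 m/day.
Q = K_eq · A · (Δh/L) = 2.574e-06 × 184 × (11.5/20.56) = 0.0002649 m³/day.

0.000265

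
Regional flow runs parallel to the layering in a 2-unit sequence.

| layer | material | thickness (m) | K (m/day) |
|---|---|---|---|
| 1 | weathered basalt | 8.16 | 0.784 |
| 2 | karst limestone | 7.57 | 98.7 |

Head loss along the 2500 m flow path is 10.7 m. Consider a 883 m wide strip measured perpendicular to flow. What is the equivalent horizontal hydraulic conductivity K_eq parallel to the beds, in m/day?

Flow is parallel to layering, so each bed carries its own Darcy discharge and the transmissivities add.
Σ(K_i·b_i) = 0.784×8.16 + 98.7×7.57 = 753.6 m²/day.
Total thickness b = 15.73 m, so K_eq = Σ(K_i·b_i)/b = 47.91 m/day.

47.9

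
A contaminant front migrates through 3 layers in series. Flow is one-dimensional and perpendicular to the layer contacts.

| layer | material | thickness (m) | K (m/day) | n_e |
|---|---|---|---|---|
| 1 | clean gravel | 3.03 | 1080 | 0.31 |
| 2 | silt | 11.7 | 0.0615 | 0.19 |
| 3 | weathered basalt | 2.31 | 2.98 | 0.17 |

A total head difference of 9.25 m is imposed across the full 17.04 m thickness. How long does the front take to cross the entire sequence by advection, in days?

73.4

With flow normal to the layers, continuity requires the same specific discharge q through every layer.
Σ(b_i/K_i) = 3.03/1080 + 11.7/0.0615 + 2.31/2.98 = 191.0 d.
q = Δh / Σ(b_i/K_i) = 9.25 / 191.0 = 0.04842 m/day.
In each layer the seepage velocity is v_i = q/n_i, so the layer transit time is t_i = b_i·n_i / q:
  layer 1 (clean gravel): t_1 = 3.03 × 0.31 / 0.04842 = 19.40 d
  layer 2 (silt): t_2 = 11.7 × 0.19 / 0.04842 = 45.91 d
  layer 3 (weathered basalt): t_3 = 2.31 × 0.17 / 0.04842 = 8.110 d
Total t = Σ t_i = 73.41 days.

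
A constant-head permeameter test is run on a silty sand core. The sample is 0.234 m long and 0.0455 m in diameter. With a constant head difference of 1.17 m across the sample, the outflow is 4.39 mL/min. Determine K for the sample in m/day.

Cross-sectional area A = π·(d/2)² = π × (0.0455/2)² = 0.001626 m².
Convert discharge: 4.39 mL/min = 7.317e-08 m³/s.
Darcy's law rearranged: K = Q·L / (A·Δh) = 7.317e-08 × 0.234 / (0.001626 × 1.17) = 9.000e-06 m/s = 0.7776 m/day.

0.778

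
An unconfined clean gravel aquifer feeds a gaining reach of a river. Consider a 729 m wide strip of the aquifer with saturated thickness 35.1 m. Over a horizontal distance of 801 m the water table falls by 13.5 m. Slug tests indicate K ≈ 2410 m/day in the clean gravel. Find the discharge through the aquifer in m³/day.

Cross-sectional area A = 729 × 35.1 = 25588 m².
Hydraulic gradient i = Δh / L = 13.5 / 801 = 0.01685.
Darcy's law: Q = K · A · i = 2410 × 25588 × 0.01685 = 1.039e+06 m³/day.

1.04e+06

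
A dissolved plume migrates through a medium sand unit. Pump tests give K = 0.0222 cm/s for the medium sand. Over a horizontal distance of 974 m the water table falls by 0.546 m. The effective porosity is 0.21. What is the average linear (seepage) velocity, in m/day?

Convert K: 0.0222 cm/s × 864 = 19.18 m/day.
Hydraulic gradient i = Δh / L = 0.546 / 974 = 0.0005606.
Darcy flux q = K · i = 19.18 × 0.0005606 = 0.01075 m/day.
Seepage velocity v = q / n_e = 0.01075 / 0.21 = 0.05120 m/day.

0.0512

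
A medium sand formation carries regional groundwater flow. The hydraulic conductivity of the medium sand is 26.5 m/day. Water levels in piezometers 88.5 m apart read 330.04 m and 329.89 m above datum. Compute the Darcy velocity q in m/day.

0.0449

Hydraulic gradient i = (330.04 − 329.89) / 88.5 = 0.15 / 88.5 = 0.001695.
Specific discharge q = K · i = 26.50 × 0.001695 = 0.04492 m/day.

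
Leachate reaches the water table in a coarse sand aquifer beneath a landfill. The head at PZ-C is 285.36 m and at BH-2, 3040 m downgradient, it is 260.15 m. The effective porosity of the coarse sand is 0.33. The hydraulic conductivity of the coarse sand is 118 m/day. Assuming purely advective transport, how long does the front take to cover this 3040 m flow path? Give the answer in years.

Hydraulic gradient i = (285.36 − 260.15) / 3040 = 25.21 / 3040 = 0.008293.
Darcy flux q = K · i = 118.0 × 0.008293 = 0.9785 m/day.
Seepage velocity v = q / n_e = 0.9785 / 0.33 = 2.965 m/day.
Travel time t = L / v = 3040 / 2.965 = 1025 days = 2.807 years.

2.81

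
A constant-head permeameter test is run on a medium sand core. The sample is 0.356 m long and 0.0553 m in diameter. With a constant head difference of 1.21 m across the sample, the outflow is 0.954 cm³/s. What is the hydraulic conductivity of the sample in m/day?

Cross-sectional area A = π·(d/2)² = π × (0.0553/2)² = 0.002402 m².
Convert discharge: 0.954 cm³/s = 9.540e-07 m³/s.
Darcy's law rearranged: K = Q·L / (A·Δh) = 9.540e-07 × 0.356 / (0.002402 × 1.21) = 0.0001169 m/s = 10.10 m/day.

10.1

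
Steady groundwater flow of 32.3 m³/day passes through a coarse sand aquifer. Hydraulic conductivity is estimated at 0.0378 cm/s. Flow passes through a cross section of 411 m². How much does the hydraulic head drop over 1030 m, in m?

Convert K: 0.0378 cm/s × 864 = 32.66 m/day.
From Q = K·A·i, i = Q / (K·A) = 32.3 / (32.66 × 411.0) = 0.002406.
Head loss Δh = i · L = 0.002406 × 1030 = 2.479 m.

2.48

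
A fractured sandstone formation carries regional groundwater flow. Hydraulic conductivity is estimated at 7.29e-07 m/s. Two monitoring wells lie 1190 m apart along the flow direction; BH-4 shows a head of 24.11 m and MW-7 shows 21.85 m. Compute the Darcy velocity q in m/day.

Convert K: 7.29e-07 m/s × 86400 = 0.06299 m/day.
Hydraulic gradient i = (24.11 − 21.85) / 1190 = 2.26 / 1190 = 0.001899.
Specific discharge q = K · i = 0.06299 × 0.001899 = 0.0001196 m/day.

0.000120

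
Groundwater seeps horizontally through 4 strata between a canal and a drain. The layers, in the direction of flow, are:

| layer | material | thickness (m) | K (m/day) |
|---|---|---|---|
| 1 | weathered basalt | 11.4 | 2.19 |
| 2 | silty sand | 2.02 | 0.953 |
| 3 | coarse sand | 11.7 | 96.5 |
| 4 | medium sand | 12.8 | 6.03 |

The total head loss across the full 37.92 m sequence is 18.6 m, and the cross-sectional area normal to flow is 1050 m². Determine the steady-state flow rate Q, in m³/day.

2040

Flow is perpendicular to layering, so the layers act in series and the equivalent K is the thickness-weighted harmonic mean.
Total thickness L = 11.4 + 2.02 + 11.7 + 12.8 = 37.92 m.
Σ(b_i/K_i) = 11.4/2.19 + 2.02/0.953 + 11.7/96.5 + 12.8/6.03 = 9.569 d.
K_eq = L / Σ(b_i/K_i) = 37.92 / 9.569 = 3.963 m/day.
Q = K_eq · A · (Δh/L) = 3.963 × 1050 × (18.6/37.92) = 2041 m³/day.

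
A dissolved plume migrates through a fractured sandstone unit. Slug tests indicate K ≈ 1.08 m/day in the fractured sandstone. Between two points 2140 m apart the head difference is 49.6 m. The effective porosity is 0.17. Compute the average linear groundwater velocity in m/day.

0.147

Hydraulic gradient i = Δh / L = 49.6 / 2140 = 0.02318.
Darcy flux q = K · i = 1.080 × 0.02318 = 0.02503 m/day.
Seepage velocity v = q / n_e = 0.02503 / 0.17 = 0.1472 m/day.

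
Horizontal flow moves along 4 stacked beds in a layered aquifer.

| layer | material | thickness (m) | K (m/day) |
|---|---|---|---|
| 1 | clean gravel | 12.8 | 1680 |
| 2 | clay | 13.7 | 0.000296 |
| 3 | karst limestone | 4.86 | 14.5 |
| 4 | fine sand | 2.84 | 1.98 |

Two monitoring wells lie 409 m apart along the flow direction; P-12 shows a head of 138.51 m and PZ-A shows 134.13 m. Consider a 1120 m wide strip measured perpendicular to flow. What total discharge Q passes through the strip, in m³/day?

Flow is parallel to layering, so each bed carries its own Darcy discharge and the transmissivities add.
Σ(K_i·b_i) = 1680×12.8 + 0.000296×13.7 + 14.5×4.86 + 1.98×2.84 = 21580 m²/day.
Hydraulic gradient i = (138.51 − 134.13) / 409 = 4.38 / 409 = 0.01071.
Q = Σ(K_i·b_i) · W · i = 21580 × 1120 × 0.01071 = 2.588e+05 m³/day.

259000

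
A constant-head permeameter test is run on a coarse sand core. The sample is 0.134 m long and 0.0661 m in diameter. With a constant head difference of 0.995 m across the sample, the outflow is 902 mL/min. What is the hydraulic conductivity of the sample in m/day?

Cross-sectional area A = π·(d/2)² = π × (0.0661/2)² = 0.003432 m².
Convert discharge: 902 mL/min = 1.503e-05 m³/s.
Darcy's law rearranged: K = Q·L / (A·Δh) = 1.503e-05 × 0.134 / (0.003432 × 0.995) = 0.0005900 m/s = 50.98 m/day.

51.0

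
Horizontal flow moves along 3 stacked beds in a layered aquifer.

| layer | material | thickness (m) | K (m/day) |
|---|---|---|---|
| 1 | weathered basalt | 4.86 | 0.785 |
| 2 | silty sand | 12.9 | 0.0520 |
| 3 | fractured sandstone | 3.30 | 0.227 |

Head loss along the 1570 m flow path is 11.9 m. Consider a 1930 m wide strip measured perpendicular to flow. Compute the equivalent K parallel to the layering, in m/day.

Flow is parallel to layering, so each bed carries its own Darcy discharge and the transmissivities add.
Σ(K_i·b_i) = 0.785×4.86 + 0.0520×12.9 + 0.227×3.30 = 5.235 m²/day.
Total thickness b = 21.06 m, so K_eq = Σ(K_i·b_i)/b = 0.2486 m/day.

0.249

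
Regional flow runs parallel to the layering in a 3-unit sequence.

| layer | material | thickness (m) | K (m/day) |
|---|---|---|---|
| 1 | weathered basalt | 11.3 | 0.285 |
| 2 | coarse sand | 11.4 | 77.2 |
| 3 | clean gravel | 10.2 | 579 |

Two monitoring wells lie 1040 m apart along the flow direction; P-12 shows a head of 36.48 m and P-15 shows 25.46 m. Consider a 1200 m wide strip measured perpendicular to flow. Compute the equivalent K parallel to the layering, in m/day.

Flow is parallel to layering, so each bed carries its own Darcy discharge and the transmissivities add.
Σ(K_i·b_i) = 0.285×11.3 + 77.2×11.4 + 579×10.2 = 6789 m²/day.
Total thickness b = 32.90 m, so K_eq = Σ(K_i·b_i)/b = 206.4 m/day.

206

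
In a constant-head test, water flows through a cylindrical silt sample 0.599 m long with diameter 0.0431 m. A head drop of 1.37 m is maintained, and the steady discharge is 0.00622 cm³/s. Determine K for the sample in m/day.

0.161

Cross-sectional area A = π·(d/2)² = π × (0.0431/2)² = 0.001459 m².
Convert discharge: 0.00622 cm³/s = 6.220e-09 m³/s.
Darcy's law rearranged: K = Q·L / (A·Δh) = 6.220e-09 × 0.599 / (0.001459 × 1.37) = 1.864e-06 m/s = 0.1611 m/day.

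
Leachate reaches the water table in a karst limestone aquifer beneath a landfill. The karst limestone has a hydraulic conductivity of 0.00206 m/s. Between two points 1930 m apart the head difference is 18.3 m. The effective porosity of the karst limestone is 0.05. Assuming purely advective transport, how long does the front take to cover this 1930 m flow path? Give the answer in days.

57.2

Convert K: 0.00206 m/s × 86400 = 178.0 m/day.
Hydraulic gradient i = Δh / L = 18.3 / 1930 = 0.009482.
Darcy flux q = K · i = 178.0 × 0.009482 = 1.688 m/day.
Seepage velocity v = q / n_e = 1.688 / 0.05 = 33.75 m/day.
Travel time t = L / v = 1930 / 33.75 = 57.18 days.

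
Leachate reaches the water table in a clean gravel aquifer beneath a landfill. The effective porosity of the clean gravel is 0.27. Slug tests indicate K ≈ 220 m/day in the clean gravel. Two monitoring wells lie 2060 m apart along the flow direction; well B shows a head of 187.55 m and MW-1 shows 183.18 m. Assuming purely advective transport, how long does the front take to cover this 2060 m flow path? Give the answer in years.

Hydraulic gradient i = (187.55 − 183.18) / 2060 = 4.37 / 2060 = 0.002121.
Darcy flux q = K · i = 220.0 × 0.002121 = 0.4667 m/day.
Seepage velocity v = q / n_e = 0.4667 / 0.27 = 1.729 m/day.
Travel time t = L / v = 2060 / 1.729 = 1192 days = 3.263 years.

3.26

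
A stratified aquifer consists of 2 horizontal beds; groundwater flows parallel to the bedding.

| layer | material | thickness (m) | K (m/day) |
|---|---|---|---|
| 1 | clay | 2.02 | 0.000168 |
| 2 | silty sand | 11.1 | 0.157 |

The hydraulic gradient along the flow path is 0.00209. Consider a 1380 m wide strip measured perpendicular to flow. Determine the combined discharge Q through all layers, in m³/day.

Flow is parallel to layering, so each bed carries its own Darcy discharge and the transmissivities add.
Σ(K_i·b_i) = 0.000168×2.02 + 0.157×11.1 = 1.743 m²/day.
Hydraulic gradient i = 0.00209.
Q = Σ(K_i·b_i) · W · i = 1.743 × 1380 × 0.002090 = 5.027 m³/day.

5.03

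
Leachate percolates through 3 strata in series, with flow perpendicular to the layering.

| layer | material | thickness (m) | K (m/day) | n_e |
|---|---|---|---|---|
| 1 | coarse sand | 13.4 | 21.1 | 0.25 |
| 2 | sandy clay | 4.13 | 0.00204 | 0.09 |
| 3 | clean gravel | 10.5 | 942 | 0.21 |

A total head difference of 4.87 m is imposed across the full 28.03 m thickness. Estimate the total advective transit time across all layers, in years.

With flow normal to the layers, continuity requires the same specific discharge q through every layer.
Σ(b_i/K_i) = 13.4/21.1 + 4.13/0.00204 + 10.5/942 = 2025 d.
q = Δh / Σ(b_i/K_i) = 4.87 / 2025 = 0.002405 m/day.
In each layer the seepage velocity is v_i = q/n_i, so the layer transit time is t_i = b_i·n_i / q:
  layer 1 (coarse sand): t_1 = 13.4 × 0.25 / 0.002405 = 1393 d
  layer 2 (sandy clay): t_2 = 4.13 × 0.09 / 0.002405 = 154.6 d
  layer 3 (clean gravel): t_3 = 10.5 × 0.21 / 0.002405 = 916.9 d
Total t = Σ t_i = 2465 days = 6.748 years.

6.75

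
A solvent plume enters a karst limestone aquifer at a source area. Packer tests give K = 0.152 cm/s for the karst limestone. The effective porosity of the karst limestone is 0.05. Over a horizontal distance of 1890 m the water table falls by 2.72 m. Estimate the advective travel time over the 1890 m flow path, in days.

Convert K: 0.152 cm/s × 864 = 131.3 m/day.
Hydraulic gradient i = Δh / L = 2.72 / 1890 = 0.001439.
Darcy flux q = K · i = 131.3 × 0.001439 = 0.1890 m/day.
Seepage velocity v = q / n_e = 0.1890 / 0.05 = 3.780 m/day.
Travel time t = L / v = 1890 / 3.780 = 500.0 days.

500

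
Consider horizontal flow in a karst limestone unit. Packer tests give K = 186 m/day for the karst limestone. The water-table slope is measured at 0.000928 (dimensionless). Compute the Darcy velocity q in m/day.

Hydraulic gradient i = 0.000928.
Specific discharge q = K · i = 186.0 × 0.0009280 = 0.1726 m/day.

0.173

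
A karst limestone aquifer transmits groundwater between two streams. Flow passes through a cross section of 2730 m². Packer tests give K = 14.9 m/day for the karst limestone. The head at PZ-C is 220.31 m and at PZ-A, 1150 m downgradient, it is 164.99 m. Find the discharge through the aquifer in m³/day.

Hydraulic gradient i = (220.31 − 164.99) / 1150 = 55.32 / 1150 = 0.04810.
Darcy's law: Q = K · A · i = 14.90 × 2730 × 0.04810 = 1957 m³/day.

1960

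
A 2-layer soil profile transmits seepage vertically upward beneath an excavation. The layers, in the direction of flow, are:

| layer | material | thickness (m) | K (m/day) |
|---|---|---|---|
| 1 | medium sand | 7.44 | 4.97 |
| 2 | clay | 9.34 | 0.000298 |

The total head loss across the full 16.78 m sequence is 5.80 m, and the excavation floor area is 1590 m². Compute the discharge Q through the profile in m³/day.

0.294

Flow is perpendicular to layering, so the layers act in series and the equivalent K is the thickness-weighted harmonic mean.
Total thickness L = 7.44 + 9.34 = 16.78 m.
Σ(b_i/K_i) = 7.44/4.97 + 9.34/0.000298 = 31344 d.
K_eq = L / Σ(b_i/K_i) = 16.78 / 31344 = 0.0005354 m/day.
Q = K_eq · A · (Δh/L) = 0.0005354 × 1590 × (5.80/16.78) = 0.2942 m³/day.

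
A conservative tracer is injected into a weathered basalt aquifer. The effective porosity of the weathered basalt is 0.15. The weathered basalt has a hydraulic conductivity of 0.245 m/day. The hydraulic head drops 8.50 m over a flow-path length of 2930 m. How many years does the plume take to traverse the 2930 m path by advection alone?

Hydraulic gradient i = Δh / L = 8.50 / 2930 = 0.002901.
Darcy flux q = K · i = 0.2450 × 0.002901 = 0.0007108 m/day.
Seepage velocity v = q / n_e = 0.0007108 / 0.15 = 0.004738 m/day.
Travel time t = L / v = 2930 / 0.004738 = 6.184e+05 days = 1693 years.

1690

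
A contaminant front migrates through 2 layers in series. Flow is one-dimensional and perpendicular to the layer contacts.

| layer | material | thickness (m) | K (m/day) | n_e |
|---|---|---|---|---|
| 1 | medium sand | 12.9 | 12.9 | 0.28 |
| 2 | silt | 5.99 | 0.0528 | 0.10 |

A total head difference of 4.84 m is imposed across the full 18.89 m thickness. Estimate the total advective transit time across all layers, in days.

99.6

With flow normal to the layers, continuity requires the same specific discharge q through every layer.
Σ(b_i/K_i) = 12.9/12.9 + 5.99/0.0528 = 114.4 d.
q = Δh / Σ(b_i/K_i) = 4.84 / 114.4 = 0.04229 m/day.
In each layer the seepage velocity is v_i = q/n_i, so the layer transit time is t_i = b_i·n_i / q:
  layer 1 (medium sand): t_1 = 12.9 × 0.28 / 0.04229 = 85.41 d
  layer 2 (silt): t_2 = 5.99 × 0.10 / 0.04229 = 14.16 d
Total t = Σ t_i = 99.57 days.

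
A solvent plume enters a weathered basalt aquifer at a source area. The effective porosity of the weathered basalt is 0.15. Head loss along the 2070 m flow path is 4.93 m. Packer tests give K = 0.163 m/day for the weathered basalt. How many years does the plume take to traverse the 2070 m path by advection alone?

2190

Hydraulic gradient i = Δh / L = 4.93 / 2070 = 0.002382.
Darcy flux q = K · i = 0.1630 × 0.002382 = 0.0003882 m/day.
Seepage velocity v = q / n_e = 0.0003882 / 0.15 = 0.002588 m/day.
Travel time t = L / v = 2070 / 0.002588 = 7.998e+05 days = 2190 years.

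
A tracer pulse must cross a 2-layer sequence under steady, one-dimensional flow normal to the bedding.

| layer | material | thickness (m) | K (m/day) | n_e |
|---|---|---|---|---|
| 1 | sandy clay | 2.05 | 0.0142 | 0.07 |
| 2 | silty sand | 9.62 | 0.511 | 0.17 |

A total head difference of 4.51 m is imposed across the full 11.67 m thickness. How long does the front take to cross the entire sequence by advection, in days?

64.4

With flow normal to the layers, continuity requires the same specific discharge q through every layer.
Σ(b_i/K_i) = 2.05/0.0142 + 9.62/0.511 = 163.2 d.
q = Δh / Σ(b_i/K_i) = 4.51 / 163.2 = 0.02764 m/day.
In each layer the seepage velocity is v_i = q/n_i, so the layer transit time is t_i = b_i·n_i / q:
  layer 1 (sandy clay): t_1 = 2.05 × 0.07 / 0.02764 = 5.192 d
  layer 2 (silty sand): t_2 = 9.62 × 0.17 / 0.02764 = 59.18 d
Total t = Σ t_i = 64.37 days.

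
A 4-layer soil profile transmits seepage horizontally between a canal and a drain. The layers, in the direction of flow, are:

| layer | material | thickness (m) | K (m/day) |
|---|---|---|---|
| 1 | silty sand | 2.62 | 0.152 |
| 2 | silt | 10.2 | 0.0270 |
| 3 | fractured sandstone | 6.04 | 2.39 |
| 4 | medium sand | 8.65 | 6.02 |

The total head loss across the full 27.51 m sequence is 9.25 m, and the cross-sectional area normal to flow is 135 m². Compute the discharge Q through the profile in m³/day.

3.13

Flow is perpendicular to layering, so the layers act in series and the equivalent K is the thickness-weighted harmonic mean.
Total thickness L = 2.62 + 10.2 + 6.04 + 8.65 = 27.51 m.
Σ(b_i/K_i) = 2.62/0.152 + 10.2/0.0270 + 6.04/2.39 + 8.65/6.02 = 399.0 d.
K_eq = L / Σ(b_i/K_i) = 27.51 / 399.0 = 0.06895 m/day.
Q = K_eq · A · (Δh/L) = 0.06895 × 135 × (9.25/27.51) = 3.130 m³/day.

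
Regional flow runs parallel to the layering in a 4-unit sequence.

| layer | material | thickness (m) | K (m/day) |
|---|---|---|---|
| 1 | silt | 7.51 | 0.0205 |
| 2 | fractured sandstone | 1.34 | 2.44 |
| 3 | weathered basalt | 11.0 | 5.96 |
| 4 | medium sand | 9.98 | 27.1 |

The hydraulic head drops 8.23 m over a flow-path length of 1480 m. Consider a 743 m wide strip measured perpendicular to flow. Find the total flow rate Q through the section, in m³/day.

Flow is parallel to layering, so each bed carries its own Darcy discharge and the transmissivities add.
Σ(K_i·b_i) = 0.0205×7.51 + 2.44×1.34 + 5.96×11.0 + 27.1×9.98 = 339.4 m²/day.
Hydraulic gradient i = Δh / L = 8.23 / 1480 = 0.005561.
Q = Σ(K_i·b_i) · W · i = 339.4 × 743 × 0.005561 = 1402 m³/day.

1400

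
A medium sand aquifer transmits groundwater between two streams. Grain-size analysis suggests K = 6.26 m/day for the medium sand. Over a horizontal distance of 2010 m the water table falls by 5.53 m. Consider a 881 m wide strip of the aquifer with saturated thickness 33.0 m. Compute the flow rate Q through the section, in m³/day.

501

Cross-sectional area A = 881 × 33.0 = 29073 m².
Hydraulic gradient i = Δh / L = 5.53 / 2010 = 0.002751.
Darcy's law: Q = K · A · i = 6.260 × 29073 × 0.002751 = 500.7 m³/day.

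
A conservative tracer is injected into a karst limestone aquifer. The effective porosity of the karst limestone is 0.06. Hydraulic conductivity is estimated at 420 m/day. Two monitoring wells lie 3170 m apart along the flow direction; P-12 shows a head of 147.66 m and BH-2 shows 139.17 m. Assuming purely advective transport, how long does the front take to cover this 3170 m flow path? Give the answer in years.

0.463

Hydraulic gradient i = (147.66 − 139.17) / 3170 = 8.49 / 3170 = 0.002678.
Darcy flux q = K · i = 420.0 × 0.002678 = 1.125 m/day.
Seepage velocity v = q / n_e = 1.125 / 0.06 = 18.75 m/day.
Travel time t = L / v = 3170 / 18.75 = 169.1 days = 0.4629 years.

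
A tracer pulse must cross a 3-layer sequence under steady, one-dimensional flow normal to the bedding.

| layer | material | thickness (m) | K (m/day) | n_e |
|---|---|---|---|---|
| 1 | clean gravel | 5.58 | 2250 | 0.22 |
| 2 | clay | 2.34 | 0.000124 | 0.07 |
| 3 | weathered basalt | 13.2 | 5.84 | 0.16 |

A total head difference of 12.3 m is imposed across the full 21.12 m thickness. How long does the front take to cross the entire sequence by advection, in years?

With flow normal to the layers, continuity requires the same specific discharge q through every layer.
Σ(b_i/K_i) = 5.58/2250 + 2.34/0.000124 + 13.2/5.84 = 18873 d.
q = Δh / Σ(b_i/K_i) = 12.3 / 18873 = 0.0006517 m/day.
In each layer the seepage velocity is v_i = q/n_i, so the layer transit time is t_i = b_i·n_i / q:
  layer 1 (clean gravel): t_1 = 5.58 × 0.22 / 0.0006517 = 1884 d
  layer 2 (clay): t_2 = 2.34 × 0.07 / 0.0006517 = 251.3 d
  layer 3 (weathered basalt): t_3 = 13.2 × 0.16 / 0.0006517 = 3241 d
Total t = Σ t_i = 5376 days = 14.72 years.

14.7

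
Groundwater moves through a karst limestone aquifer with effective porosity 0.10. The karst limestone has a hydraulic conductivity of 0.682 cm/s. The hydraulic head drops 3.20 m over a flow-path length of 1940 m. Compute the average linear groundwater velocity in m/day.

9.72

Convert K: 0.682 cm/s × 864 = 589.2 m/day.
Hydraulic gradient i = Δh / L = 3.20 / 1940 = 0.001649.
Darcy flux q = K · i = 589.2 × 0.001649 = 0.9720 m/day.
Seepage velocity v = q / n_e = 0.9720 / 0.10 = 9.720 m/day.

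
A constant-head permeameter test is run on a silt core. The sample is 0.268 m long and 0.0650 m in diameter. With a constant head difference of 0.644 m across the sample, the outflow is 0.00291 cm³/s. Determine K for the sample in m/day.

0.0315

Cross-sectional area A = π·(d/2)² = π × (0.0650/2)² = 0.003318 m².
Convert discharge: 0.00291 cm³/s = 2.910e-09 m³/s.
Darcy's law rearranged: K = Q·L / (A·Δh) = 2.910e-09 × 0.268 / (0.003318 × 0.644) = 3.649e-07 m/s = 0.03153 m/day.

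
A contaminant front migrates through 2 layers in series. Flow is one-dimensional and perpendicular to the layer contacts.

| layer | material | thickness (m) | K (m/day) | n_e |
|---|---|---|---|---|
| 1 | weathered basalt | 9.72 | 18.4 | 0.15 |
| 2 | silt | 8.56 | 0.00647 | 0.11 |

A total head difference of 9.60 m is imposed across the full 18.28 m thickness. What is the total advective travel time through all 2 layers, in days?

With flow normal to the layers, continuity requires the same specific discharge q through every layer.
Σ(b_i/K_i) = 9.72/18.4 + 8.56/0.00647 = 1324 d.
q = Δh / Σ(b_i/K_i) = 9.60 / 1324 = 0.007253 m/day.
In each layer the seepage velocity is v_i = q/n_i, so the layer transit time is t_i = b_i·n_i / q:
  layer 1 (weathered basalt): t_1 = 9.72 × 0.15 / 0.007253 = 201.0 d
  layer 2 (silt): t_2 = 8.56 × 0.11 / 0.007253 = 129.8 d
Total t = Σ t_i = 330.8 days.

331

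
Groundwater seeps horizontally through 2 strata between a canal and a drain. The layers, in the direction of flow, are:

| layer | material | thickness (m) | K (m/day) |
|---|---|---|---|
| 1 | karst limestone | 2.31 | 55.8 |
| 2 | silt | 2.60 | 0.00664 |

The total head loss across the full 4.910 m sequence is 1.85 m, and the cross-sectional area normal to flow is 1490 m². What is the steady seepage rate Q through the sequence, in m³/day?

Flow is perpendicular to layering, so the layers act in series and the equivalent K is the thickness-weighted harmonic mean.
Total thickness L = 2.31 + 2.60 = 4.910 m.
Σ(b_i/K_i) = 2.31/55.8 + 2.60/0.00664 = 391.6 d.
K_eq = L / Σ(b_i/K_i) = 4.910 / 391.6 = 0.01254 m/day.
Q = K_eq · A · (Δh/L) = 0.01254 × 1490 × (1.85/4.910) = 7.039 m³/day.

7.04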